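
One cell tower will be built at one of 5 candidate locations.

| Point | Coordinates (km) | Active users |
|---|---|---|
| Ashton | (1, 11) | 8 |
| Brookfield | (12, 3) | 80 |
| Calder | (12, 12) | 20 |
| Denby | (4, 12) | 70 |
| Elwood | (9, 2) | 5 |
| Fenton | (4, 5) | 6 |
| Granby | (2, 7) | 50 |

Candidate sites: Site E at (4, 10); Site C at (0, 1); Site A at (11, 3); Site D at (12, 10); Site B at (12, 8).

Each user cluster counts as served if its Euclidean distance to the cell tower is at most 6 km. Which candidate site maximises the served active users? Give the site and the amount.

Site E, covering 134

Coverage radius r = 6 km; a point is covered iff (Δx)²+(Δy)² ≤ 6² = 36.
  Site E (4, 10): covers {Ashton, Denby, Fenton, Granby} → 134
  Site C (0, 1): covers {Fenton} → 6
  Site A (11, 3): covers {Brookfield, Elwood} → 85
  Site D (12, 10): covers {Calder} → 20
  Site B (12, 8): covers {Brookfield, Calder} → 100
Maximum coverage at Site E: 134 active users.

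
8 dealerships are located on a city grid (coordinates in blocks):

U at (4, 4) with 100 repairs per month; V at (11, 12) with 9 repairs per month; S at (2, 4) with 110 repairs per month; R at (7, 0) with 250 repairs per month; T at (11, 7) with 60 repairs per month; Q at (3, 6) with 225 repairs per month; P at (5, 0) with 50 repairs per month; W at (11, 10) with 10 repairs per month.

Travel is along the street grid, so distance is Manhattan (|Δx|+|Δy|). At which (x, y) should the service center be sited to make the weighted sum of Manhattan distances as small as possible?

Manhattan distance separates: Σwᵢ(|x−xᵢ|+|y−yᵢ|) = Σwᵢ|x−xᵢ| + Σwᵢ|y−yᵢ|, so x and y are optimised independently as 1-D weighted medians.
Total weight W = 814; half = 407.
x-coordinate, sorted with cumulative weight:
  x=2 (S, w=110) cum 110
  x=3 (Q, w=225) cum 335
  x=4 (U, w=100) cum 435  ← median
  x=5 (P, w=50) cum 485
  x=7 (R, w=250) cum 735
  x=11 (V, w=9) cum 744
  x=11 (T, w=60) cum 804
  x=11 (W, w=10) cum 814
⇒ x* = 4
y-coordinate, sorted with cumulative weight:
  y=0 (R, w=250) cum 250
  y=0 (P, w=50) cum 300
  y=4 (U, w=100) cum 400
  y=4 (S, w=110) cum 510  ← median
  y=6 (Q, w=225) cum 735
  y=7 (T, w=60) cum 795
  y=10 (W, w=10) cum 805
  y=12 (V, w=9) cum 814
⇒ y* = 4

(4, 4)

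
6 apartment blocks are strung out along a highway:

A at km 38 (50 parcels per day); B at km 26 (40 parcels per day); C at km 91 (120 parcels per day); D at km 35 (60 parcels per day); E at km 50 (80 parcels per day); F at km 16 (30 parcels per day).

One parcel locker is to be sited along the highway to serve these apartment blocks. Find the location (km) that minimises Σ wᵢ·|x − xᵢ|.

x = 50

For a sum of weighted absolute distances on a line, the optimum is the weighted median (not the mean). Total weight W = 380; half-weight = 190.
Sort by position and accumulate weight:
  km 16 (F, w=30) → cum 30
  km 26 (B, w=40) → cum 70
  km 35 (D, w=60) → cum 130
  km 38 (A, w=50) → cum 180
  km 50 (E, w=80) → cum 260  ≥ 190 → median here
  km 91 (C, w=120) → cum 380
Optimal location: km 50.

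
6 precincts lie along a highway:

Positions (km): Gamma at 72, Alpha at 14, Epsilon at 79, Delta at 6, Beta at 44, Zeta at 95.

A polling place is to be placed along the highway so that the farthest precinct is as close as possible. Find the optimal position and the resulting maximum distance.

The 1-center on a line is the midpoint of the two extreme points: leftmost at 6, rightmost at 95.
Optimal location = (6 + 95)/2 = 50.5; maximum distance = (95 − 6)/2 = 44.5.

location 50.5, max distance 44.5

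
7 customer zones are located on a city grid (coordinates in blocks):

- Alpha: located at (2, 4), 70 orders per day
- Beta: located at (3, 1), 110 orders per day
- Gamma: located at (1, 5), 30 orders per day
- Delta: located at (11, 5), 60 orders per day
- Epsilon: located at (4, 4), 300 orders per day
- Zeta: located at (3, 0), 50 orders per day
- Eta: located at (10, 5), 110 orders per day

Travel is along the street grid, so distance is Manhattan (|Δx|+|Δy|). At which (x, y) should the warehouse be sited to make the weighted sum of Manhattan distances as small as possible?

(4, 4)

Manhattan distance separates: Σwᵢ(|x−xᵢ|+|y−yᵢ|) = Σwᵢ|x−xᵢ| + Σwᵢ|y−yᵢ|, so x and y are optimised independently as 1-D weighted medians.
Total weight W = 730; half = 365.
x-coordinate, sorted with cumulative weight:
  x=1 (Gamma, w=30) cum 30
  x=2 (Alpha, w=70) cum 100
  x=3 (Beta, w=110) cum 210
  x=3 (Zeta, w=50) cum 260
  x=4 (Epsilon, w=300) cum 560  ← median
  x=10 (Eta, w=110) cum 670
  x=11 (Delta, w=60) cum 730
⇒ x* = 4
y-coordinate, sorted with cumulative weight:
  y=0 (Zeta, w=50) cum 50
  y=1 (Beta, w=110) cum 160
  y=4 (Alpha, w=70) cum 230
  y=4 (Epsilon, w=300) cum 530  ← median
  y=5 (Gamma, w=30) cum 560
  y=5 (Delta, w=60) cum 620
  y=5 (Eta, w=110) cum 730
⇒ y* = 4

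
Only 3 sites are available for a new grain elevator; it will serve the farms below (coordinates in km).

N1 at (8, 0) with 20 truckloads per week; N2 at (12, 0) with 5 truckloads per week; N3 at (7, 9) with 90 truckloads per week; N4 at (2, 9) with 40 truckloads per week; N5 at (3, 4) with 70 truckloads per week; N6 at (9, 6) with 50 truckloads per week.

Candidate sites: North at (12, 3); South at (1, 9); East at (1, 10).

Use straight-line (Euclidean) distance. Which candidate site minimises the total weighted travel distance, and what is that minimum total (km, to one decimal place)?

South, total 1683.3 km

Total weighted distance at each candidate:
  North (12, 3): total = 2130.4
  South (1, 9): total = 1683.3
  East (1, 10): total = 1812.4
Minimum is at South with total 1683.3 km.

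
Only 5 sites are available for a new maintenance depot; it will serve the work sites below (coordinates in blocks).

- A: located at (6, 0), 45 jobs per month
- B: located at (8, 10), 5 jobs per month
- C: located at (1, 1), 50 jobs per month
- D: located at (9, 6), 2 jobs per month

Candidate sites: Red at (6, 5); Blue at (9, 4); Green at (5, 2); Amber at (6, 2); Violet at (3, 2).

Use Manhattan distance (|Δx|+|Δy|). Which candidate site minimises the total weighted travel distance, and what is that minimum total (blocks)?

Total weighted distance at each candidate:
  Red (6, 5): total = 718
  Blue (9, 4): total = 904
  Green (5, 2): total = 456
  Amber (6, 2): total = 454
  Violet (3, 2): total = 460
Minimum is at Amber with total 454 blocks.

Amber, total 454 blocks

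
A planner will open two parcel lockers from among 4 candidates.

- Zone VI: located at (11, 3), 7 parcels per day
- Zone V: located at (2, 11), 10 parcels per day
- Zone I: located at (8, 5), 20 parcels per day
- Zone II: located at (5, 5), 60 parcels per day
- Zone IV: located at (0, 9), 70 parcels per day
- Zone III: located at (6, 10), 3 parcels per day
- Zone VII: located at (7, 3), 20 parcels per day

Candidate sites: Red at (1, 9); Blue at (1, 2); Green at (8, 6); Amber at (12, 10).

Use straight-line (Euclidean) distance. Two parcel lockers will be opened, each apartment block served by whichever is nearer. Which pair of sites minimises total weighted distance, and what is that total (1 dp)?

Evaluate every pair (each demand assigned to the nearer of the two):
  {Red, Green}: total = 408.5
  {Red, Blue}: total = 752.0
  {Red, Amber}: total = 794.3
  {Blue, Green}: total = 889.2
  {Green, Amber}: total = 992.3
  {Blue, Amber}: total = 1202.7
Best pair: {Red, Green} with total 408.5.

{Red, Green}, total 408.5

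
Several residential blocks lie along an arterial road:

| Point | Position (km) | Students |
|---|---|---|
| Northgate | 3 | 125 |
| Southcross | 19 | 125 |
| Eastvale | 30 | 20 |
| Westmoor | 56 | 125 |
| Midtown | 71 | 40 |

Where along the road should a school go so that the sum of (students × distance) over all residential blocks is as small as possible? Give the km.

For a sum of weighted absolute distances on a line, the optimum is the weighted median (not the mean). Total weight W = 435; half-weight = 217.5.
Sort by position and accumulate weight:
  km 3 (Northgate, w=125) → cum 125
  km 19 (Southcross, w=125) → cum 250  ≥ 217.5 → median here
  km 30 (Eastvale, w=20) → cum 270
  km 56 (Westmoor, w=125) → cum 395
  km 71 (Midtown, w=40) → cum 435
Optimal location: km 19.

x = 19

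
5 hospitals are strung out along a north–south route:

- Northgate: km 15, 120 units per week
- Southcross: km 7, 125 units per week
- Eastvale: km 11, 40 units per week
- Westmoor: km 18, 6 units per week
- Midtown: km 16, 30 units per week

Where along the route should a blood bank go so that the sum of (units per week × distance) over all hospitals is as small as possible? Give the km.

For a sum of weighted absolute distances on a line, the optimum is the weighted median (not the mean). Total weight W = 321; half-weight = 160.5.
Sort by position and accumulate weight:
  km 7 (Southcross, w=125) → cum 125
  km 11 (Eastvale, w=40) → cum 165  ≥ 160.5 → median here
  km 15 (Northgate, w=120) → cum 285
  km 16 (Midtown, w=30) → cum 315
  km 18 (Westmoor, w=6) → cum 321
Optimal location: km 11.

x = 11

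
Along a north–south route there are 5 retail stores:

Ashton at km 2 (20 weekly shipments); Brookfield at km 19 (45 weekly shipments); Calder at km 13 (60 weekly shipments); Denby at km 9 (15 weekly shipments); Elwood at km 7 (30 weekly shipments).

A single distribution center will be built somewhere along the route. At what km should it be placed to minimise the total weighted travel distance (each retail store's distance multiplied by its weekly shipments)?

For a sum of weighted absolute distances on a line, the optimum is the weighted median (not the mean). Total weight W = 170; half-weight = 85.
Sort by position and accumulate weight:
  km 2 (Ashton, w=20) → cum 20
  km 7 (Elwood, w=30) → cum 50
  km 9 (Denby, w=15) → cum 65
  km 13 (Calder, w=60) → cum 125  ≥ 85 → median here
  km 19 (Brookfield, w=45) → cum 170
Optimal location: km 13.

x = 13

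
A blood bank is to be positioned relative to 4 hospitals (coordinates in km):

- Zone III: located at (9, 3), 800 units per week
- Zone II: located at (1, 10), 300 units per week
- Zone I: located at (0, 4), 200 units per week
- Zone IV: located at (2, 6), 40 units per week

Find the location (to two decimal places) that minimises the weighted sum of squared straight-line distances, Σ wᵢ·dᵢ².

(5.66, 4.81)

The minimiser of Σwᵢ‖p−pᵢ‖² is the weighted centroid p* = (Σwᵢpᵢ)/(Σwᵢ).
Σwᵢ = 1340.
Σwᵢxᵢ = 800·9 + 300·1 + 200·0 + 40·2 = 7580.
Σwᵢyᵢ = 800·3 + 300·10 + 200·4 + 40·6 = 6440.
x* = 7580/1340 = 5.66, y* = 6440/1340 = 4.81.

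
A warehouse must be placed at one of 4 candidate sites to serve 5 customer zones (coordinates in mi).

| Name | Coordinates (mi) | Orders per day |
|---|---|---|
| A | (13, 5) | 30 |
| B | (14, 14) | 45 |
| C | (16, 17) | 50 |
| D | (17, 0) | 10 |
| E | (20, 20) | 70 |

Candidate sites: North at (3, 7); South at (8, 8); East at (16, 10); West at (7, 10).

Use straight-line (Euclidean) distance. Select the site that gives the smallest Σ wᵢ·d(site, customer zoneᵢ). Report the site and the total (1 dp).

East, total 1580.6 mi

Total weighted distance at each candidate:
  North (3, 7): total = 3367.3
  South (8, 8): total = 2467.2
  East (16, 10): total = 1580.6
  West (7, 10): total = 2456.7
Minimum is at East with total 1580.6 mi.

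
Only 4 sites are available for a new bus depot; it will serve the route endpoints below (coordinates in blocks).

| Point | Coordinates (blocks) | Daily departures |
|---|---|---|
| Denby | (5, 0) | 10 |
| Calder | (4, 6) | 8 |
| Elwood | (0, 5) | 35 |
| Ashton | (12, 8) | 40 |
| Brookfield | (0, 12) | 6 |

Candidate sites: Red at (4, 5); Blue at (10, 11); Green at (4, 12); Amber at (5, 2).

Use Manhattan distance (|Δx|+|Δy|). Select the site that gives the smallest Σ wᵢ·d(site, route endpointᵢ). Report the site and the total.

Red, total 714 blocks

Total weighted distance at each candidate:
  Red (4, 5): total = 714
  Blue (10, 11): total = 1074
  Green (4, 12): total = 1067
  Amber (5, 2): total = 950
Minimum is at Red with total 714 blocks.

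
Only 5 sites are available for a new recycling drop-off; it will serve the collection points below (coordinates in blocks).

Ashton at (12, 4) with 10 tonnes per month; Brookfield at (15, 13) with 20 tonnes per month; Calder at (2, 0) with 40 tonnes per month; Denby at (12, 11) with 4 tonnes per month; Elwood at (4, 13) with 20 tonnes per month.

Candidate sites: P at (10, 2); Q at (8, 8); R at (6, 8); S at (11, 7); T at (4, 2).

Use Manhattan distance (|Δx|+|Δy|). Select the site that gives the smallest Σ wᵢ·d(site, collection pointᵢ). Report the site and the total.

T, total 988 blocks

Total weighted distance at each candidate:
  P (10, 2): total = 1144
  Q (8, 8): total = 1088
  R (6, 8): total = 1036
  S (11, 7): total = 1160
  T (4, 2): total = 988
Minimum is at T with total 988 blocks.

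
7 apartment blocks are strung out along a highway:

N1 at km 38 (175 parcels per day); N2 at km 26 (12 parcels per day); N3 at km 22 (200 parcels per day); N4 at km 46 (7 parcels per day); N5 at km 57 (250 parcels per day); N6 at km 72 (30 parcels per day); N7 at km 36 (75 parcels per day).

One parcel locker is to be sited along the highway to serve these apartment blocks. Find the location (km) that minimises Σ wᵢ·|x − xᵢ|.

For a sum of weighted absolute distances on a line, the optimum is the weighted median (not the mean). Total weight W = 749; half-weight = 374.5.
Sort by position and accumulate weight:
  km 22 (N3, w=200) → cum 200
  km 26 (N2, w=12) → cum 212
  km 36 (N7, w=75) → cum 287
  km 38 (N1, w=175) → cum 462  ≥ 374.5 → median here
  km 46 (N4, w=7) → cum 469
  km 57 (N5, w=250) → cum 719
  km 72 (N6, w=30) → cum 749
Optimal location: km 38.

x = 38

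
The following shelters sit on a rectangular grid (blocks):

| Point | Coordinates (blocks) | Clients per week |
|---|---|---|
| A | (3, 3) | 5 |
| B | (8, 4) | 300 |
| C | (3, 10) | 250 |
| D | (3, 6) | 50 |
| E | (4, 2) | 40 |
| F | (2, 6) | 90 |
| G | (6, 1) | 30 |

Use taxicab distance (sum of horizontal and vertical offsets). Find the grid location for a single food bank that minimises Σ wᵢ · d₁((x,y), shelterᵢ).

(3, 6)

Manhattan distance separates: Σwᵢ(|x−xᵢ|+|y−yᵢ|) = Σwᵢ|x−xᵢ| + Σwᵢ|y−yᵢ|, so x and y are optimised independently as 1-D weighted medians.
Total weight W = 765; half = 382.5.
x-coordinate, sorted with cumulative weight:
  x=2 (F, w=90) cum 90
  x=3 (A, w=5) cum 95
  x=3 (C, w=250) cum 345
  x=3 (D, w=50) cum 395  ← median
  x=4 (E, w=40) cum 435
  x=6 (G, w=30) cum 465
  x=8 (B, w=300) cum 765
⇒ x* = 3
y-coordinate, sorted with cumulative weight:
  y=1 (G, w=30) cum 30
  y=2 (E, w=40) cum 70
  y=3 (A, w=5) cum 75
  y=4 (B, w=300) cum 375
  y=6 (D, w=50) cum 425  ← median
  y=6 (F, w=90) cum 515
  y=10 (C, w=250) cum 765
⇒ y* = 6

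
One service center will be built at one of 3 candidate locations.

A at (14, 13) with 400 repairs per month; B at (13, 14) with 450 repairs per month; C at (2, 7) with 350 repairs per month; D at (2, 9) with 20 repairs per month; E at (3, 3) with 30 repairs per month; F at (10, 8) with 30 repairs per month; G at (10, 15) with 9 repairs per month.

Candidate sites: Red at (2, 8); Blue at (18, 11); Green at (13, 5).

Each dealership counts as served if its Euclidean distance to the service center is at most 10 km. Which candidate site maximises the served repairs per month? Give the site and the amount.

Blue, covering 889

Coverage radius r = 10 km; a point is covered iff (Δx)²+(Δy)² ≤ 10² = 100.
  Red (2, 8): covers {C, D, E, F} → 430
  Blue (18, 11): covers {A, B, F, G} → 889
  Green (13, 5): covers {A, B, F} → 880
Maximum coverage at Blue: 889 repairs per month.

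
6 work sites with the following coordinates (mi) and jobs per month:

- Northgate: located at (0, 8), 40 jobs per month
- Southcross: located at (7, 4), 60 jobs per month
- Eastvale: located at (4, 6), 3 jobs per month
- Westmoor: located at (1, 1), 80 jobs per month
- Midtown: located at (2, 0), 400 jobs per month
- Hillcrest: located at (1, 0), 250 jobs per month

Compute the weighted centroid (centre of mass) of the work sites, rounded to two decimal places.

The minimiser of Σwᵢ‖p−pᵢ‖² is the weighted centroid p* = (Σwᵢpᵢ)/(Σwᵢ).
Σwᵢ = 833.
Σwᵢxᵢ = 40·0 + 60·7 + 3·4 + 80·1 + 400·2 + 250·1 = 1562.
Σwᵢyᵢ = 40·8 + 60·4 + 3·6 + 80·1 + 400·0 + 250·0 = 658.
x* = 1562/833 = 1.88, y* = 658/833 = 0.79.

(1.88, 0.79)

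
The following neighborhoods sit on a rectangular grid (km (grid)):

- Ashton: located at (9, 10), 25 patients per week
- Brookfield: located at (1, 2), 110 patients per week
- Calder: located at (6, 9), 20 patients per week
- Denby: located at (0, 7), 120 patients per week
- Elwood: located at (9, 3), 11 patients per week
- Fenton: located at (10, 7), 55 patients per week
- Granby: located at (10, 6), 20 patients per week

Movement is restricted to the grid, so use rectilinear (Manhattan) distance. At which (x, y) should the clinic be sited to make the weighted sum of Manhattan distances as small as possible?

Manhattan distance separates: Σwᵢ(|x−xᵢ|+|y−yᵢ|) = Σwᵢ|x−xᵢ| + Σwᵢ|y−yᵢ|, so x and y are optimised independently as 1-D weighted medians.
Total weight W = 361; half = 180.5.
x-coordinate, sorted with cumulative weight:
  x=0 (Denby, w=120) cum 120
  x=1 (Brookfield, w=110) cum 230  ← median
  x=6 (Calder, w=20) cum 250
  x=9 (Ashton, w=25) cum 275
  x=9 (Elwood, w=11) cum 286
  x=10 (Fenton, w=55) cum 341
  x=10 (Granby, w=20) cum 361
⇒ x* = 1
y-coordinate, sorted with cumulative weight:
  y=2 (Brookfield, w=110) cum 110
  y=3 (Elwood, w=11) cum 121
  y=6 (Granby, w=20) cum 141
  y=7 (Denby, w=120) cum 261  ← median
  y=7 (Fenton, w=55) cum 316
  y=9 (Calder, w=20) cum 336
  y=10 (Ashton, w=25) cum 361
⇒ y* = 7

(1, 7)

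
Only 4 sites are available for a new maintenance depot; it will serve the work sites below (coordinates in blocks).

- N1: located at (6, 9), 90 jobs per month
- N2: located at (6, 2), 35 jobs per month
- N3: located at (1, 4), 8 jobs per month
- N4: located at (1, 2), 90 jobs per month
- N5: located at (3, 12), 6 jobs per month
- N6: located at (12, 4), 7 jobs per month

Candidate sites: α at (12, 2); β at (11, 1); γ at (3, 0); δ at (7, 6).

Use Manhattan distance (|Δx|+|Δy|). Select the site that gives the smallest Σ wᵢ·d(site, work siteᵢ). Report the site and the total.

δ, total 1608 blocks

Total weighted distance at each candidate:
  α (12, 2): total = 2602
  β (11, 1): total = 2616
  γ (3, 0): total = 1826
  δ (7, 6): total = 1608
Minimum is at δ with total 1608 blocks.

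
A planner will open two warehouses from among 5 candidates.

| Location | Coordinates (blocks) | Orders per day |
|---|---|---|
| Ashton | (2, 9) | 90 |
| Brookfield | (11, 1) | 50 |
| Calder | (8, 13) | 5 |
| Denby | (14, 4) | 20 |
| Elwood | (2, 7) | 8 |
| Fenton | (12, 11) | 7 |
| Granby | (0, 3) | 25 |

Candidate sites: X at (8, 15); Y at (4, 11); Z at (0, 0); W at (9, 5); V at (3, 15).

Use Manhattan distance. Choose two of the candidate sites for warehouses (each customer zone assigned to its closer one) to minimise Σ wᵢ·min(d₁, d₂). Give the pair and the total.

Evaluate every pair (each demand assigned to the nearer of the two):
  {Y, W}: total = 1189
  {W, V}: total = 1495
  {Y, Z}: total = 1509
  {Z, W}: total = 1665
  {X, W}: total = 1823
  {Z, V}: total = 1863
  {X, Y}: total = 1964
  {Y, V}: total = 1984
  {X, Z}: total = 2143
  {X, V}: total = 2333
Best pair: {Y, W} with total 1189.

{Y, W}, total 1189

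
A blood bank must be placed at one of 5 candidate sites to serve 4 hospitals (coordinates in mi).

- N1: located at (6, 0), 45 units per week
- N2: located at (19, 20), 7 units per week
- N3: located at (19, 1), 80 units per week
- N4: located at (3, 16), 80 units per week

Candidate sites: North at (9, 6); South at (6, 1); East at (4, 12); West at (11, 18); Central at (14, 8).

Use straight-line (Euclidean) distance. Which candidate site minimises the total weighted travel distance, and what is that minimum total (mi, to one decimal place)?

North, total 2249.7 mi

Total weighted distance at each candidate:
  North (9, 6): total = 2249.7
  South (6, 1): total = 2469.9
  East (4, 12): total = 2484.4
  West (11, 18): total = 3061.2
  Central (14, 8): total = 2376.4
Minimum is at North with total 2249.7 mi.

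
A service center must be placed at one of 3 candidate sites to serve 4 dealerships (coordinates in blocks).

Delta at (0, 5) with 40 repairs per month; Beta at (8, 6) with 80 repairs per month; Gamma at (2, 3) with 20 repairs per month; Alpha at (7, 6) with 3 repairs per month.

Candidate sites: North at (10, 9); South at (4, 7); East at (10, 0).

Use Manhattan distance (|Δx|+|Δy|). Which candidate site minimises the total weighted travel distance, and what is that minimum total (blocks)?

South, total 772 blocks

Total weighted distance at each candidate:
  North (10, 9): total = 1258
  South (4, 7): total = 772
  East (10, 0): total = 1487
Minimum is at South with total 772 blocks.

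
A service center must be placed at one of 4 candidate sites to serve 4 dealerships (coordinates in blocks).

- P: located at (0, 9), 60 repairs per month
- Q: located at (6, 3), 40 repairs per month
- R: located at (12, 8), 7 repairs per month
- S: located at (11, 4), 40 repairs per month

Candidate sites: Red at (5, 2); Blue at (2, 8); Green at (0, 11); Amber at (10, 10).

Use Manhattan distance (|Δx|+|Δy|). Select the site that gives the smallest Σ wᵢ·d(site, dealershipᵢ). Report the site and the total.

Blue, total 1130 blocks

Total weighted distance at each candidate:
  Red (5, 2): total = 1211
  Blue (2, 8): total = 1130
  Green (0, 11): total = 1505
  Amber (10, 10): total = 1408
Minimum is at Blue with total 1130 blocks.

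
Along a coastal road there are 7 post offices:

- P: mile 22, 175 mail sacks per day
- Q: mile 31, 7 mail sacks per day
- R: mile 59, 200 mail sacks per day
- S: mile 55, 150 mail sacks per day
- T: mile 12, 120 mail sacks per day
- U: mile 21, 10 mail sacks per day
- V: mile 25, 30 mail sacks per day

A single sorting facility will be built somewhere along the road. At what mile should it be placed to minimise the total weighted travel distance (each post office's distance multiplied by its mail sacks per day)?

x = 55

For a sum of weighted absolute distances on a line, the optimum is the weighted median (not the mean). Total weight W = 692; half-weight = 346.
Sort by position and accumulate weight:
  mile 12 (T, w=120) → cum 120
  mile 21 (U, w=10) → cum 130
  mile 22 (P, w=175) → cum 305
  mile 25 (V, w=30) → cum 335
  mile 31 (Q, w=7) → cum 342
  mile 55 (S, w=150) → cum 492  ≥ 346 → median here
  mile 59 (R, w=200) → cum 692
Optimal location: mile 55.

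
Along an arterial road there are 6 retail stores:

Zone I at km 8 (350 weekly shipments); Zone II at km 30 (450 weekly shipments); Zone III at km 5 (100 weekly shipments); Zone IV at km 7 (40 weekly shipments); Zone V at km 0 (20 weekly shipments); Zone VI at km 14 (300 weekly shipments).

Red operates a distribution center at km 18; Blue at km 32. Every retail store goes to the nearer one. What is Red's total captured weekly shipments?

810

The indifferent point is the midpoint (18+32)/2 = 25; retail stores left of it (closer to Red at 18) go to Red, those right go to Blue.
  Zone V at 0 (w=20) → Red
  Zone III at 5 (w=100) → Red
  Zone IV at 7 (w=40) → Red
  Zone I at 8 (w=350) → Red
  Zone VI at 14 (w=300) → Red
  Zone II at 30 (w=450) → Blue
Red captures 810; Blue captures 450.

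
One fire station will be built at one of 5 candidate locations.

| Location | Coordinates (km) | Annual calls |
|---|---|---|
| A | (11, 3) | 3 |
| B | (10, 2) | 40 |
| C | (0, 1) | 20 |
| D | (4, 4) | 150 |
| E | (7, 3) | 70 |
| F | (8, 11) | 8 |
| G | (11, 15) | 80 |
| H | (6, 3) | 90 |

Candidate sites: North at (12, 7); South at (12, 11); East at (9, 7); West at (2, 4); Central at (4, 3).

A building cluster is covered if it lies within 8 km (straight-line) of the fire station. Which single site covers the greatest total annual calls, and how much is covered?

Coverage radius r = 8 km; a point is covered iff (Δx)²+(Δy)² ≤ 8² = 64.
  North (12, 7): covers {A, B, E, F, H} → 211
  South (12, 11): covers {F, G} → 88
  East (9, 7): covers {A, B, D, E, F, H} → 361
  West (2, 4): covers {C, D, E, H} → 330
  Central (4, 3): covers {A, B, C, D, E, H} → 373
Maximum coverage at Central: 373 annual calls.

Central, covering 373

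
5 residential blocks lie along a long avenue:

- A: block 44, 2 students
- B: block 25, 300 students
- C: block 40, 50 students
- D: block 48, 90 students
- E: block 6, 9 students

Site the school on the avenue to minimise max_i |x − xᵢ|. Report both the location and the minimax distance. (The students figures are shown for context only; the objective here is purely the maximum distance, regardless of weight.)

The 1-center on a line is the midpoint of the two extreme points: leftmost at 6, rightmost at 48.
Optimal location = (6 + 48)/2 = 27; maximum distance = (48 − 6)/2 = 21.

location 27, max distance 21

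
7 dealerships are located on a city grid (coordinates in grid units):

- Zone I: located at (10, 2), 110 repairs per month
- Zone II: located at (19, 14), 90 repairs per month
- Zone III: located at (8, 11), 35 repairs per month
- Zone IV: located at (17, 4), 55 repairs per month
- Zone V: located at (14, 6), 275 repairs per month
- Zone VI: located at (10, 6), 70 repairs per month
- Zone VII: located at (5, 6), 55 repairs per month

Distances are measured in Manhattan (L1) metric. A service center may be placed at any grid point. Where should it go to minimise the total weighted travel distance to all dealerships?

(14, 6)

Manhattan distance separates: Σwᵢ(|x−xᵢ|+|y−yᵢ|) = Σwᵢ|x−xᵢ| + Σwᵢ|y−yᵢ|, so x and y are optimised independently as 1-D weighted medians.
Total weight W = 690; half = 345.
x-coordinate, sorted with cumulative weight:
  x=5 (Zone VII, w=55) cum 55
  x=8 (Zone III, w=35) cum 90
  x=10 (Zone I, w=110) cum 200
  x=10 (Zone VI, w=70) cum 270
  x=14 (Zone V, w=275) cum 545  ← median
  x=17 (Zone IV, w=55) cum 600
  x=19 (Zone II, w=90) cum 690
⇒ x* = 14
y-coordinate, sorted with cumulative weight:
  y=2 (Zone I, w=110) cum 110
  y=4 (Zone IV, w=55) cum 165
  y=6 (Zone V, w=275) cum 440  ← median
  y=6 (Zone VI, w=70) cum 510
  y=6 (Zone VII, w=55) cum 565
  y=11 (Zone III, w=35) cum 600
  y=14 (Zone II, w=90) cum 690
⇒ y* = 6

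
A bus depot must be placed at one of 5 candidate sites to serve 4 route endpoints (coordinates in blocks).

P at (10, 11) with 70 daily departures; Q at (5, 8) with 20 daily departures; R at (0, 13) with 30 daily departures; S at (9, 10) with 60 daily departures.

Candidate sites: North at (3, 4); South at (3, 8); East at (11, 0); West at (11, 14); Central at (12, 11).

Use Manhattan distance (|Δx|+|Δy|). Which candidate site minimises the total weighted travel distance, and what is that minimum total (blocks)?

Central, total 1000 blocks

Total weighted distance at each candidate:
  North (3, 4): total = 2180
  South (3, 8): total = 1460
  East (11, 0): total = 2560
  West (11, 14): total = 1240
  Central (12, 11): total = 1000
Minimum is at Central with total 1000 blocks.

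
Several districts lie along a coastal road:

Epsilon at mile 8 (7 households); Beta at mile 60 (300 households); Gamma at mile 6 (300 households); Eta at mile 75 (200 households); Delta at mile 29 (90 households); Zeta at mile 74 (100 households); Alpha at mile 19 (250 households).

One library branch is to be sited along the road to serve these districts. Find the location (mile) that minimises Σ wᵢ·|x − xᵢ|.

x = 29

For a sum of weighted absolute distances on a line, the optimum is the weighted median (not the mean). Total weight W = 1247; half-weight = 623.5.
Sort by position and accumulate weight:
  mile 6 (Gamma, w=300) → cum 300
  mile 8 (Epsilon, w=7) → cum 307
  mile 19 (Alpha, w=250) → cum 557
  mile 29 (Delta, w=90) → cum 647  ≥ 623.5 → median here
  mile 60 (Beta, w=300) → cum 947
  mile 74 (Zeta, w=100) → cum 1047
  mile 75 (Eta, w=200) → cum 1247
Optimal location: mile 29.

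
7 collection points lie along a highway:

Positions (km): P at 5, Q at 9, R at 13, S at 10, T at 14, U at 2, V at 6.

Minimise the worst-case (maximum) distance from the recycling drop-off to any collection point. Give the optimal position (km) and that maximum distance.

The 1-center on a line is the midpoint of the two extreme points: leftmost at 2, rightmost at 14.
Optimal location = (2 + 14)/2 = 8; maximum distance = (14 − 2)/2 = 6.

location 8, max distance 6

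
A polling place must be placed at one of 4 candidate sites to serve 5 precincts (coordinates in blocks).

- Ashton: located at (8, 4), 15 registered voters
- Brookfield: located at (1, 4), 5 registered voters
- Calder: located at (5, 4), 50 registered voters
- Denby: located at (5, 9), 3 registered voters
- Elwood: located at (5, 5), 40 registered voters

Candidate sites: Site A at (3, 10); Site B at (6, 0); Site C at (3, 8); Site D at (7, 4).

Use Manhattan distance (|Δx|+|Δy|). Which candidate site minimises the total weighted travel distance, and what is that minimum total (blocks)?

Site D, total 286 blocks

Total weighted distance at each candidate:
  Site A (3, 10): total = 894
  Site B (6, 0): total = 655
  Site C (3, 8): total = 674
  Site D (7, 4): total = 286
Minimum is at Site D with total 286 blocks.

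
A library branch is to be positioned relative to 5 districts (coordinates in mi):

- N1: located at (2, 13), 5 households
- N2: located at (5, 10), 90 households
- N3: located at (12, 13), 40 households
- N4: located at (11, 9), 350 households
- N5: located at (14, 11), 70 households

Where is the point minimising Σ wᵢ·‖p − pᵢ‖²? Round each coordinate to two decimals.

(10.40, 9.74)

The minimiser of Σwᵢ‖p−pᵢ‖² is the weighted centroid p* = (Σwᵢpᵢ)/(Σwᵢ).
Σwᵢ = 555.
Σwᵢxᵢ = 5·2 + 90·5 + 40·12 + 350·11 + 70·14 = 5770.
Σwᵢyᵢ = 5·13 + 90·10 + 40·13 + 350·9 + 70·11 = 5405.
x* = 5770/555 = 10.40, y* = 5405/555 = 9.74.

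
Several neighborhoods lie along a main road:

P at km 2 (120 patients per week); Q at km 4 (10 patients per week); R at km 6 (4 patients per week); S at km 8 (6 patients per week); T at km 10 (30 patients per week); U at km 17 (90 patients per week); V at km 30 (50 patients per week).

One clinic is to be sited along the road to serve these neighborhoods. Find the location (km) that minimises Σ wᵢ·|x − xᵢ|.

x = 10

For a sum of weighted absolute distances on a line, the optimum is the weighted median (not the mean). Total weight W = 310; half-weight = 155.
Sort by position and accumulate weight:
  km 2 (P, w=120) → cum 120
  km 4 (Q, w=10) → cum 130
  km 6 (R, w=4) → cum 134
  km 8 (S, w=6) → cum 140
  km 10 (T, w=30) → cum 170  ≥ 155 → median here
  km 17 (U, w=90) → cum 260
  km 30 (V, w=50) → cum 310
Optimal location: km 10.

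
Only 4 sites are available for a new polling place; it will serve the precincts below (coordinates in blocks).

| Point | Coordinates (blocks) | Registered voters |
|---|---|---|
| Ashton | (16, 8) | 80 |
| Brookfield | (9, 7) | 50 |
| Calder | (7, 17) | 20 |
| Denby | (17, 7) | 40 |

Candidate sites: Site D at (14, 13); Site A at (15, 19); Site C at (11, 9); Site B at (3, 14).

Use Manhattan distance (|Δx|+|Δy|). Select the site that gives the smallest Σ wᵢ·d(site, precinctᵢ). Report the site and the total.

Site C, total 1240 blocks

Total weighted distance at each candidate:
  Site D (14, 13): total = 1690
  Site A (15, 19): total = 2620
  Site C (11, 9): total = 1240
  Site B (3, 14): total = 3150
Minimum is at Site C with total 1240 blocks.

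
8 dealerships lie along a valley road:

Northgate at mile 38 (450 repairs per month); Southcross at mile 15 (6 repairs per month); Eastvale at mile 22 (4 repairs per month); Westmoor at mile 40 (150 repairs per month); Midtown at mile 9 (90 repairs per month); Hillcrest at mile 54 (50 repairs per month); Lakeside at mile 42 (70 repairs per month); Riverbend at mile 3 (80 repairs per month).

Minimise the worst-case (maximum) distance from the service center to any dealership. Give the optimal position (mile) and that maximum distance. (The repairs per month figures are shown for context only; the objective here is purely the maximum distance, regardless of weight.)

The 1-center on a line is the midpoint of the two extreme points: leftmost at 3, rightmost at 54.
Optimal location = (3 + 54)/2 = 28.5; maximum distance = (54 − 3)/2 = 25.5.

location 28.5, max distance 25.5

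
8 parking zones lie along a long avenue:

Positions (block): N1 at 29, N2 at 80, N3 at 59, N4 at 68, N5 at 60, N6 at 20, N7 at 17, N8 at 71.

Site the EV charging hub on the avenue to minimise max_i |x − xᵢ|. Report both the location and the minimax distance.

The 1-center on a line is the midpoint of the two extreme points: leftmost at 17, rightmost at 80.
Optimal location = (17 + 80)/2 = 48.5; maximum distance = (80 − 17)/2 = 31.5.

location 48.5, max distance 31.5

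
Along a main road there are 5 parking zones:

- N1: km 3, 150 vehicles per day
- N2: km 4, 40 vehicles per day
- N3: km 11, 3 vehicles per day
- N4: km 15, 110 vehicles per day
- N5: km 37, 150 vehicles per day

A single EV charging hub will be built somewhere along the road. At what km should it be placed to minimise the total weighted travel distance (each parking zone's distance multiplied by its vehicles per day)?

For a sum of weighted absolute distances on a line, the optimum is the weighted median (not the mean). Total weight W = 453; half-weight = 226.5.
Sort by position and accumulate weight:
  km 3 (N1, w=150) → cum 150
  km 4 (N2, w=40) → cum 190
  km 11 (N3, w=3) → cum 193
  km 15 (N4, w=110) → cum 303  ≥ 226.5 → median here
  km 37 (N5, w=150) → cum 453
Optimal location: km 15.

x = 15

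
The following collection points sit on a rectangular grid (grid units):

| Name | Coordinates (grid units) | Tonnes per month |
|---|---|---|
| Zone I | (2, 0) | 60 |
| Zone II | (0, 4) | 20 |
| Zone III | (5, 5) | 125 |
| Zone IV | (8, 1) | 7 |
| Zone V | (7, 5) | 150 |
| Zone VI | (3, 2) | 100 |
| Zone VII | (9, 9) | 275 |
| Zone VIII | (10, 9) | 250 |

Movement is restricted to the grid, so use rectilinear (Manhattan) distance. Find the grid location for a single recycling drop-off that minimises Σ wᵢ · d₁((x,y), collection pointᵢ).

(9, 9)

Manhattan distance separates: Σwᵢ(|x−xᵢ|+|y−yᵢ|) = Σwᵢ|x−xᵢ| + Σwᵢ|y−yᵢ|, so x and y are optimised independently as 1-D weighted medians.
Total weight W = 987; half = 493.5.
x-coordinate, sorted with cumulative weight:
  x=0 (Zone II, w=20) cum 20
  x=2 (Zone I, w=60) cum 80
  x=3 (Zone VI, w=100) cum 180
  x=5 (Zone III, w=125) cum 305
  x=7 (Zone V, w=150) cum 455
  x=8 (Zone IV, w=7) cum 462
  x=9 (Zone VII, w=275) cum 737  ← median
  x=10 (Zone VIII, w=250) cum 987
⇒ x* = 9
y-coordinate, sorted with cumulative weight:
  y=0 (Zone I, w=60) cum 60
  y=1 (Zone IV, w=7) cum 67
  y=2 (Zone VI, w=100) cum 167
  y=4 (Zone II, w=20) cum 187
  y=5 (Zone III, w=125) cum 312
  y=5 (Zone V, w=150) cum 462
  y=9 (Zone VII, w=275) cum 737  ← median
  y=9 (Zone VIII, w=250) cum 987
⇒ y* = 9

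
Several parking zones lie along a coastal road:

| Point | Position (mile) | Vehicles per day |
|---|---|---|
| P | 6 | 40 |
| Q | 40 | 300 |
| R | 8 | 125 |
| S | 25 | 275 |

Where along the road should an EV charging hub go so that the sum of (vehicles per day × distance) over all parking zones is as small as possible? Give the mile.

For a sum of weighted absolute distances on a line, the optimum is the weighted median (not the mean). Total weight W = 740; half-weight = 370.
Sort by position and accumulate weight:
  mile 6 (P, w=40) → cum 40
  mile 8 (R, w=125) → cum 165
  mile 25 (S, w=275) → cum 440  ≥ 370 → median here
  mile 40 (Q, w=300) → cum 740
Optimal location: mile 25.

x = 25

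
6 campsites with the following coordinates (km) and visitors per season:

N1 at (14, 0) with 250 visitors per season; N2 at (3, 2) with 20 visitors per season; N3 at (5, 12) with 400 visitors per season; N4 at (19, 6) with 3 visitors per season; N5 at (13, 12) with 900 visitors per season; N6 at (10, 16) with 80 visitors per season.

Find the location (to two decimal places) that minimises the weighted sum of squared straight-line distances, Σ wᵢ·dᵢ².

The minimiser of Σwᵢ‖p−pᵢ‖² is the weighted centroid p* = (Σwᵢpᵢ)/(Σwᵢ).
Σwᵢ = 1653.
Σwᵢxᵢ = 250·14 + 20·3 + 400·5 + 3·19 + 900·13 + 80·10 = 18117.
Σwᵢyᵢ = 250·0 + 20·2 + 400·12 + 3·6 + 900·12 + 80·16 = 16938.
x* = 18117/1653 = 10.96, y* = 16938/1653 = 10.25.

(10.96, 10.25)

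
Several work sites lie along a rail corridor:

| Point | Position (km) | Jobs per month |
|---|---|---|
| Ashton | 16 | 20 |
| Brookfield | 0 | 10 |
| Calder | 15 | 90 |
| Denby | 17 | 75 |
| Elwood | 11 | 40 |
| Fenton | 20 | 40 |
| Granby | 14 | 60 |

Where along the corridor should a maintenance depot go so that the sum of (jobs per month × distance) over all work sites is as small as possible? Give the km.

x = 15

For a sum of weighted absolute distances on a line, the optimum is the weighted median (not the mean). Total weight W = 335; half-weight = 167.5.
Sort by position and accumulate weight:
  km 0 (Brookfield, w=10) → cum 10
  km 11 (Elwood, w=40) → cum 50
  km 14 (Granby, w=60) → cum 110
  km 15 (Calder, w=90) → cum 200  ≥ 167.5 → median here
  km 16 (Ashton, w=20) → cum 220
  km 17 (Denby, w=75) → cum 295
  km 20 (Fenton, w=40) → cum 335
Optimal location: km 15.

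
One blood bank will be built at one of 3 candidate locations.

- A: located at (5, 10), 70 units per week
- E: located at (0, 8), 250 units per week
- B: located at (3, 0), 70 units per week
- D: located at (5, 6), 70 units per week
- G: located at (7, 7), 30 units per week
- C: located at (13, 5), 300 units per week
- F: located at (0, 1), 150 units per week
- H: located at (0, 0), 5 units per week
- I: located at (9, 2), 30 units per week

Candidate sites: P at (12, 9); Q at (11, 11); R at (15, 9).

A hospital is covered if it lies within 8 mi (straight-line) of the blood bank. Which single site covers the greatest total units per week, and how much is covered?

Coverage radius r = 8 mi; a point is covered iff (Δx)²+(Δy)² ≤ 8² = 64.
  P (12, 9): covers {A, D, G, C, I} → 500
  Q (11, 11): covers {A, D, G, C} → 470
  R (15, 9): covers {C} → 300
Maximum coverage at P: 500 units per week.

P, covering 500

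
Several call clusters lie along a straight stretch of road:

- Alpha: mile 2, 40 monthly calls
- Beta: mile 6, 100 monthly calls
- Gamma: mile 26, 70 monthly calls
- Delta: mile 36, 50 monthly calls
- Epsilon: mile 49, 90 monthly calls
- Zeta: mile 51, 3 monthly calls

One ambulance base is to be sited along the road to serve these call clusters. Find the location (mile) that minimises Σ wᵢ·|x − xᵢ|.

x = 26

For a sum of weighted absolute distances on a line, the optimum is the weighted median (not the mean). Total weight W = 353; half-weight = 176.5.
Sort by position and accumulate weight:
  mile 2 (Alpha, w=40) → cum 40
  mile 6 (Beta, w=100) → cum 140
  mile 26 (Gamma, w=70) → cum 210  ≥ 176.5 → median here
  mile 36 (Delta, w=50) → cum 260
  mile 49 (Epsilon, w=90) → cum 350
  mile 51 (Zeta, w=3) → cum 353
Optimal location: mile 26.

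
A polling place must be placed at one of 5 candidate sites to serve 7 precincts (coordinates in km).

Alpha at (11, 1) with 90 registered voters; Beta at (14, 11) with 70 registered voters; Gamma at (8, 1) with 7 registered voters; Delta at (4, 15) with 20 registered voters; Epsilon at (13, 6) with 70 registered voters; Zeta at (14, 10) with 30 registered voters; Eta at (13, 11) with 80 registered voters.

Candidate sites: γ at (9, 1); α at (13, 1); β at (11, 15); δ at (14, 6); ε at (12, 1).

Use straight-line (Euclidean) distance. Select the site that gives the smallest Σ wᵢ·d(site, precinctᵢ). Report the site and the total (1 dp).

Total weighted distance at each candidate:
  γ (9, 1): total = 2885.7
  α (13, 1): total = 2673.0
  β (11, 15): total = 3028.3
  δ (14, 6): total = 1796.5
  ε (12, 1): total = 2591.9
Minimum is at δ with total 1796.5 km.

δ, total 1796.5 km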